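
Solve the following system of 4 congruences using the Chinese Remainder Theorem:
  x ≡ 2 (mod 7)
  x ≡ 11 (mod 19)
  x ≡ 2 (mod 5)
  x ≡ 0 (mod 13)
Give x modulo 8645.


Product of moduli M = 7 · 19 · 5 · 13 = 8645.
Merge one congruence at a time:
  Start: x ≡ 2 (mod 7).
  Combine with x ≡ 11 (mod 19); new modulus lcm = 133.
    Write x = 2 + 7·t and substitute into x ≡ 11 (mod 19): 7·t ≡ 11 − 2 = 9 (mod 19).
    The inverse of 7 mod 19 is 11 (since 7·11 = 77 = 4·19 + 1), so t ≡ 11·9 = 99 ≡ 4 (mod 19).
    Then x = 2 + 7·4 = 30, valid modulo lcm(7, 19) = 133: x ≡ 30 (mod 133).
  Combine with x ≡ 2 (mod 5); new modulus lcm = 665.
    Write x = 30 + 133·t and substitute into x ≡ 2 (mod 5): 133·t ≡ 2 − 30 = -28 (mod 5).
    Reduce coefficients mod 5: 3·t ≡ 2 (mod 5).
    The inverse of 3 mod 5 is 2 (since 3·2 = 6 = 1·5 + 1), so t ≡ 2·2 = 4 ≡ 4 (mod 5).
    Then x = 30 + 133·4 = 562, valid modulo lcm(133, 5) = 665: x ≡ 562 (mod 665).
  Combine with x ≡ 0 (mod 13); new modulus lcm = 8645.
    Write x = 562 + 665·t and substitute into x ≡ 0 (mod 13): 665·t ≡ 0 − 562 = -562 (mod 13).
    Reduce coefficients mod 13: 2·t ≡ 10 (mod 13).
    The inverse of 2 mod 13 is 7 (since 2·7 = 14 = 1·13 + 1), so t ≡ 7·10 = 70 ≡ 5 (mod 13).
    Then x = 562 + 665·5 = 3887, valid modulo lcm(665, 13) = 8645: x ≡ 3887 (mod 8645).
Verify against each original: 3887 mod 7 = 2, 3887 mod 19 = 11, 3887 mod 5 = 2, 3887 mod 13 = 0.

x ≡ 3887 (mod 8645).


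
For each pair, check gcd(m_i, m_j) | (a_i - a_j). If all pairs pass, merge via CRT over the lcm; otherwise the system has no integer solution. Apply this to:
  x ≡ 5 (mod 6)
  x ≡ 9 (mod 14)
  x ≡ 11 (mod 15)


Moduli 6, 14, 15 are not pairwise coprime, so CRT works modulo lcm(m_i) when all pairwise compatibility conditions hold.
Pairwise compatibility: gcd(m_i, m_j) must divide a_i - a_j for every pair.
Merge one congruence at a time:
  Start: x ≡ 5 (mod 6).
  Combine with x ≡ 9 (mod 14): gcd(6, 14) = 2; 9 - 5 = 4, which IS divisible by 2, so compatible.
    Write x = 5 + 6·t and substitute into x ≡ 9 (mod 14): 6·t ≡ 9 − 5 = 4 (mod 14).
    Divide the congruence (and modulus) by g = 2: 3·t ≡ 2 (mod 7).
    The inverse of 3 mod 7 is 5 (since 3·5 = 15 = 2·7 + 1), so t ≡ 5·2 = 10 ≡ 3 (mod 7).
    Then x = 5 + 6·3 = 23, valid modulo lcm(6, 14) = 42: x ≡ 23 (mod 42).
  Combine with x ≡ 11 (mod 15): gcd(42, 15) = 3; 11 - 23 = -12, which IS divisible by 3, so compatible.
    Write x = 23 + 42·t and substitute into x ≡ 11 (mod 15): 42·t ≡ 11 − 23 = -12 (mod 15).
    Divide the congruence (and modulus) by g = 3: 14·t ≡ -4 (mod 5).
    Reduce coefficients mod 5: 4·t ≡ 1 (mod 5).
    The inverse of 4 mod 5 is 4 (since 4·4 = 16 = 3·5 + 1), so t ≡ 4·1 = 4 ≡ 4 (mod 5).
    Then x = 23 + 42·4 = 191, valid modulo lcm(42, 15) = 210: x ≡ 191 (mod 210).
Verify: 191 mod 6 = 5, 191 mod 14 = 9, 191 mod 15 = 11.

x ≡ 191 (mod 210).


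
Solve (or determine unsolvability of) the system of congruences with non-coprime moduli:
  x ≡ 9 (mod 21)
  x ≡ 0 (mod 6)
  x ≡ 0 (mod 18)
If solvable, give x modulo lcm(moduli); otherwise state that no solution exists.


Moduli 21, 6, 18 are not pairwise coprime, so CRT works modulo lcm(m_i) when all pairwise compatibility conditions hold.
Pairwise compatibility: gcd(m_i, m_j) must divide a_i - a_j for every pair.
Merge one congruence at a time:
  Start: x ≡ 9 (mod 21).
  Combine with x ≡ 0 (mod 6): gcd(21, 6) = 3; 0 - 9 = -9, which IS divisible by 3, so compatible.
    Write x = 9 + 21·t and substitute into x ≡ 0 (mod 6): 21·t ≡ 0 − 9 = -9 (mod 6).
    Divide the congruence (and modulus) by g = 3: 7·t ≡ -3 (mod 2).
    Reduce coefficients mod 2: 1·t ≡ 1 (mod 2).
    So t ≡ 1 (mod 2).
    Then x = 9 + 21·1 = 30, valid modulo lcm(21, 6) = 42: x ≡ 30 (mod 42).
  Combine with x ≡ 0 (mod 18): gcd(42, 18) = 6; 0 - 30 = -30, which IS divisible by 6, so compatible.
    Write x = 30 + 42·t and substitute into x ≡ 0 (mod 18): 42·t ≡ 0 − 30 = -30 (mod 18).
    Divide the congruence (and modulus) by g = 6: 7·t ≡ -5 (mod 3).
    Reduce coefficients mod 3: 1·t ≡ 1 (mod 3).
    So t ≡ 1 (mod 3).
    Then x = 30 + 42·1 = 72, valid modulo lcm(42, 18) = 126: x ≡ 72 (mod 126).
Verify: 72 mod 21 = 9, 72 mod 6 = 0, 72 mod 18 = 0.

x ≡ 72 (mod 126).


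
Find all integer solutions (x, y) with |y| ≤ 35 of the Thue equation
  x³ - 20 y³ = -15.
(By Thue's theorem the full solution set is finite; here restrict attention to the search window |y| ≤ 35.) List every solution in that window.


The equation is x³ - 20y³ = -15. For fixed y, x³ = 20·y³ − 15, so a solution requires the RHS to be a perfect cube.
Strategy: iterate y from -35 to 35, compute RHS = 20·y³ − 15, and check whether it is a (positive or negative) perfect cube.
Check small values of y:
  y = 0: RHS = -15 is not a perfect cube.
  y = 1: RHS = 5 is not a perfect cube.
  y = -1: RHS = -35 is not a perfect cube.
  y = 2: RHS = 145 is not a perfect cube.
  y = -2: RHS = -175 is not a perfect cube.
  y = 3: RHS = 525 is not a perfect cube.
  y = -3: RHS = -555 is not a perfect cube.
Continuing the search up to |y| = 35 finds no solutions either.
No (x, y) in the scanned range satisfies the equation.

No integer solutions with |y| ≤ 35.


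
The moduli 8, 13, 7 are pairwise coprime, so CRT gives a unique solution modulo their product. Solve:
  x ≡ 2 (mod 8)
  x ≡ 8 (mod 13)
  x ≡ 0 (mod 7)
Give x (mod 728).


Moduli 8, 13, 7 are pairwise coprime; by CRT there is a unique solution modulo M = 8 · 13 · 7 = 728.
Solve pairwise, accumulating the modulus:
  Start with x ≡ 2 (mod 8).
  Combine with x ≡ 8 (mod 13): since gcd(8, 13) = 1, we get a unique residue mod 104.
    Write x = 2 + 8·t and substitute into x ≡ 8 (mod 13): 8·t ≡ 8 − 2 = 6 (mod 13).
    The inverse of 8 mod 13 is 5 (since 8·5 = 40 = 3·13 + 1), so t ≡ 5·6 = 30 ≡ 4 (mod 13).
    Then x = 2 + 8·4 = 34, valid modulo lcm(8, 13) = 104: x ≡ 34 (mod 104).
  Combine with x ≡ 0 (mod 7): since gcd(104, 7) = 1, we get a unique residue mod 728.
    Write x = 34 + 104·t and substitute into x ≡ 0 (mod 7): 104·t ≡ 0 − 34 = -34 (mod 7).
    Reduce coefficients mod 7: 6·t ≡ 1 (mod 7).
    The inverse of 6 mod 7 is 6 (since 6·6 = 36 = 5·7 + 1), so t ≡ 6·1 = 6 ≡ 6 (mod 7).
    Then x = 34 + 104·6 = 658, valid modulo lcm(104, 7) = 728: x ≡ 658 (mod 728).
Verify: 658 mod 8 = 2 ✓, 658 mod 13 = 8 ✓, 658 mod 7 = 0 ✓.

x ≡ 658 (mod 728).


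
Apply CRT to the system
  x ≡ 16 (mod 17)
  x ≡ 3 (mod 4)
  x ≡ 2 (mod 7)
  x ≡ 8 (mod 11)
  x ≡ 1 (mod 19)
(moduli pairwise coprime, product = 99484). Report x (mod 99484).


Product of moduli M = 17 · 4 · 7 · 11 · 19 = 99484.
Merge one congruence at a time:
  Start: x ≡ 16 (mod 17).
  Combine with x ≡ 3 (mod 4); new modulus lcm = 68.
    Write x = 16 + 17·t and substitute into x ≡ 3 (mod 4): 17·t ≡ 3 − 16 = -13 (mod 4).
    Reduce coefficients mod 4: 1·t ≡ 3 (mod 4).
    So t ≡ 3 (mod 4).
    Then x = 16 + 17·3 = 67, valid modulo lcm(17, 4) = 68: x ≡ 67 (mod 68).
  Combine with x ≡ 2 (mod 7); new modulus lcm = 476.
    Write x = 67 + 68·t and substitute into x ≡ 2 (mod 7): 68·t ≡ 2 − 67 = -65 (mod 7).
    Reduce coefficients mod 7: 5·t ≡ 5 (mod 7).
    The inverse of 5 mod 7 is 3 (since 5·3 = 15 = 2·7 + 1), so t ≡ 3·5 = 15 ≡ 1 (mod 7).
    Then x = 67 + 68·1 = 135, valid modulo lcm(68, 7) = 476: x ≡ 135 (mod 476).
  Combine with x ≡ 8 (mod 11); new modulus lcm = 5236.
    Write x = 135 + 476·t and substitute into x ≡ 8 (mod 11): 476·t ≡ 8 − 135 = -127 (mod 11).
    Reduce coefficients mod 11: 3·t ≡ 5 (mod 11).
    The inverse of 3 mod 11 is 4 (since 3·4 = 12 = 1·11 + 1), so t ≡ 4·5 = 20 ≡ 9 (mod 11).
    Then x = 135 + 476·9 = 4419, valid modulo lcm(476, 11) = 5236: x ≡ 4419 (mod 5236).
  Combine with x ≡ 1 (mod 19); new modulus lcm = 99484.
    Write x = 4419 + 5236·t and substitute into x ≡ 1 (mod 19): 5236·t ≡ 1 − 4419 = -4418 (mod 19).
    Reduce coefficients mod 19: 11·t ≡ 9 (mod 19).
    The inverse of 11 mod 19 is 7 (since 11·7 = 77 = 4·19 + 1), so t ≡ 7·9 = 63 ≡ 6 (mod 19).
    Then x = 4419 + 5236·6 = 35835, valid modulo lcm(5236, 19) = 99484: x ≡ 35835 (mod 99484).
Verify against each original: 35835 mod 17 = 16, 35835 mod 4 = 3, 35835 mod 7 = 2, 35835 mod 11 = 8, 35835 mod 19 = 1.

x ≡ 35835 (mod 99484).


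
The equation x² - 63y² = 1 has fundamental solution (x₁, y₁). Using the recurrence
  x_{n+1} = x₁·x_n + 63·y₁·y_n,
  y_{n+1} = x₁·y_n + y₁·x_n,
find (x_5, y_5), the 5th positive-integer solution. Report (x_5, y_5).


Step 1: Find the fundamental solution (x₁, y₁) of x² - 63y² = 1.
  Expand √63 as a continued fraction. a₀ = ⌊√63⌋ = 7; iterate m_{k+1} = d_k·a_k − m_k, d_{k+1} = (63 − m_{k+1}²)/d_k, a_{k+1} = ⌊(a₀ + m_{k+1})/d_{k+1}⌋ (starting m₀ = 0, d₀ = 1), with convergents p_k = a_k·p_{k-1} + p_{k-2}, q_k = a_k·q_{k-1} + q_{k-2} (p₋₁ = 1, q₋₁ = 0):
  k = 0: a₀ = 7; p₀/q₀ = 7/1; p₀² − 63·q₀² = 49 − 63 = -14.
  k = 1: m = 7, d = 14, a = ⌊(7 + 7)/14⌋ = 1; p/q = (1·7 + 1)/(1·1 + 0) = 8/1; p² − 63·q² = 64 − 63 = 1.
  The first convergent with p² − 63·q² = 1 gives the fundamental solution (x₁, y₁) = (8, 1).
Step 2: Apply the recurrence (x_{n+1}, y_{n+1}) = (x₁x_n + 63y₁y_n, x₁y_n + y₁x_n) repeatedly.
  From (x_1, y_1) = (8, 1): x_2 = 8·8 + 63·1·1 = 127; y_2 = 8·1 + 1·8 = 16.
  From (x_2, y_2) = (127, 16): x_3 = 8·127 + 63·1·16 = 2024; y_3 = 8·16 + 1·127 = 255.
  From (x_3, y_3) = (2024, 255): x_4 = 8·2024 + 63·1·255 = 32257; y_4 = 8·255 + 1·2024 = 4064.
  From (x_4, y_4) = (32257, 4064): x_5 = 8·32257 + 63·1·4064 = 514088; y_5 = 8·4064 + 1·32257 = 64769.
Step 3: Verify x_5² - 63·y_5² = 264286471744 - 264286471743 = 1 (should be 1). ✓

(x_1, y_1) = (8, 1); (x_5, y_5) = (514088, 64769).


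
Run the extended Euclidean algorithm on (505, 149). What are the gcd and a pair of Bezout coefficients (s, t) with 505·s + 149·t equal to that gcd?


Euclidean algorithm on (505, 149) — divide until remainder is 0:
  505 = 3 · 149 + 58
  149 = 2 · 58 + 33
  58 = 1 · 33 + 25
  33 = 1 · 25 + 8
  25 = 3 · 8 + 1
  8 = 8 · 1 + 0
gcd(505, 149) = 1.
Track Bezout coefficients alongside the remainders: start with r₀ = 505 = a·1 + b·0 (s = 1, t = 0) and r₁ = 149 = a·0 + b·1 (s = 0, t = 1); each new remainder r_{k+1} = r_{k-1} − q_k·r_k inherits s_{k+1} = s_{k-1} − q_k·s_k, t_{k+1} = t_{k-1} − q_k·t_k, so r_k = a·s_k + b·t_k at every step:
  q = 3: r = 58, s = 1 − 3·0 = 1, t = 0 − 3·1 = -3  (check: 505·1 + 149·(-3) = 58)
  q = 2: r = 33, s = 0 − 2·1 = -2, t = 1 − 2·(-3) = 7  (check: 505·(-2) + 149·7 = 33)
  q = 1: r = 25, s = 1 − 1·(-2) = 3, t = -3 − 1·7 = -10  (check: 505·3 + 149·(-10) = 25)
  q = 1: r = 8, s = -2 − 1·3 = -5, t = 7 − 1·(-10) = 17  (check: 505·(-5) + 149·17 = 8)
  q = 3: r = 1, s = 3 − 3·(-5) = 18, t = -10 − 3·17 = -61  (check: 505·18 + 149·(-61) = 1)
The row with r = 1 (the gcd) gives the Bezout coefficients s = 18, t = -61.
Result: 505 · (18) + 149 · (-61) = 1.

gcd(505, 149) = 1; s = 18, t = -61 (check: 505·18 + 149·(-61) = 1).


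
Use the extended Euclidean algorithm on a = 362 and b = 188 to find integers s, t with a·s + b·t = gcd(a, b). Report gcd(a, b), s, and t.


Euclidean algorithm on (362, 188) — divide until remainder is 0:
  362 = 1 · 188 + 174
  188 = 1 · 174 + 14
  174 = 12 · 14 + 6
  14 = 2 · 6 + 2
  6 = 3 · 2 + 0
gcd(362, 188) = 2.
Track Bezout coefficients alongside the remainders: start with r₀ = 362 = a·1 + b·0 (s = 1, t = 0) and r₁ = 188 = a·0 + b·1 (s = 0, t = 1); each new remainder r_{k+1} = r_{k-1} − q_k·r_k inherits s_{k+1} = s_{k-1} − q_k·s_k, t_{k+1} = t_{k-1} − q_k·t_k, so r_k = a·s_k + b·t_k at every step:
  q = 1: r = 174, s = 1 − 1·0 = 1, t = 0 − 1·1 = -1  (check: 362·1 + 188·(-1) = 174)
  q = 1: r = 14, s = 0 − 1·1 = -1, t = 1 − 1·(-1) = 2  (check: 362·(-1) + 188·2 = 14)
  q = 12: r = 6, s = 1 − 12·(-1) = 13, t = -1 − 12·2 = -25  (check: 362·13 + 188·(-25) = 6)
  q = 2: r = 2, s = -1 − 2·13 = -27, t = 2 − 2·(-25) = 52  (check: 362·(-27) + 188·52 = 2)
The row with r = 2 (the gcd) gives the Bezout coefficients s = -27, t = 52.
Result: 362 · (-27) + 188 · (52) = 2.

gcd(362, 188) = 2; s = -27, t = 52 (check: 362·(-27) + 188·52 = 2).


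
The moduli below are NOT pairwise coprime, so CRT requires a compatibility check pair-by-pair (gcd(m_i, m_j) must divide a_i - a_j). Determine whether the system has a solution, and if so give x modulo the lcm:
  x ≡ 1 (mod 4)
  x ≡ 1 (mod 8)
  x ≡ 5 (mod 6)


Moduli 4, 8, 6 are not pairwise coprime, so CRT works modulo lcm(m_i) when all pairwise compatibility conditions hold.
Pairwise compatibility: gcd(m_i, m_j) must divide a_i - a_j for every pair.
Merge one congruence at a time:
  Start: x ≡ 1 (mod 4).
  Combine with x ≡ 1 (mod 8): gcd(4, 8) = 4; 1 - 1 = 0, which IS divisible by 4, so compatible.
    Write x = 1 + 4·t and substitute into x ≡ 1 (mod 8): 4·t ≡ 1 − 1 = 0 (mod 8).
    Divide the congruence (and modulus) by g = 4: 1·t ≡ 0 (mod 2).
    So t ≡ 0 (mod 2).
    Then x = 1 + 4·0 = 1, valid modulo lcm(4, 8) = 8: x ≡ 1 (mod 8).
  Combine with x ≡ 5 (mod 6): gcd(8, 6) = 2; 5 - 1 = 4, which IS divisible by 2, so compatible.
    Write x = 1 + 8·t and substitute into x ≡ 5 (mod 6): 8·t ≡ 5 − 1 = 4 (mod 6).
    Divide the congruence (and modulus) by g = 2: 4·t ≡ 2 (mod 3).
    Reduce coefficients mod 3: 1·t ≡ 2 (mod 3).
    So t ≡ 2 (mod 3).
    Then x = 1 + 8·2 = 17, valid modulo lcm(8, 6) = 24: x ≡ 17 (mod 24).
Verify: 17 mod 4 = 1, 17 mod 8 = 1, 17 mod 6 = 5.

x ≡ 17 (mod 24).


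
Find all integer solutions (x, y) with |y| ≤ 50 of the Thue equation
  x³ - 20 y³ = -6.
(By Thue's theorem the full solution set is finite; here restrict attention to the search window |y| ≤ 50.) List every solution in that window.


The equation is x³ - 20y³ = -6. For fixed y, x³ = 20·y³ − 6, so a solution requires the RHS to be a perfect cube.
Strategy: iterate y from -50 to 50, compute RHS = 20·y³ − 6, and check whether it is a (positive or negative) perfect cube.
Check small values of y:
  y = 0: RHS = -6 is not a perfect cube.
  y = 1: RHS = 14 is not a perfect cube.
  y = -1: RHS = -26 is not a perfect cube.
  y = 2: RHS = 154 is not a perfect cube.
  y = -2: RHS = -166 is not a perfect cube.
  y = 3: RHS = 534 is not a perfect cube.
  y = -3: RHS = -546 is not a perfect cube.
Continuing the search up to |y| = 50 finds no solutions either.
No (x, y) in the scanned range satisfies the equation.

No integer solutions with |y| ≤ 50.


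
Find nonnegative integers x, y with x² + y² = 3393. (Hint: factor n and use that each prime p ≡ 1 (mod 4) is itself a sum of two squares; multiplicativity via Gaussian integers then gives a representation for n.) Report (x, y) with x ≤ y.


Step 1: Factor n = 3393 = 3^2 · 13 · 29.
Step 2: Check the mod-4 condition on each prime factor: 3 ≡ 3 (mod 4), exponent 2 (must be even); 13 ≡ 1 (mod 4), exponent 1; 29 ≡ 1 (mod 4), exponent 1.
All primes ≡ 3 (mod 4) appear to even exponent (or don't appear), so by the two-squares theorem n IS expressible as a sum of two squares.
Step 3: Build a representation. Group n = k² · m with k = 3 and m = 13 · 29 = 377 (a product of primes ≡ 1 (mod 4)); a representation of m scales to one of n via (k·x)² + (k·y)² = k²(x² + y²). Each prime p ≡ 1 (mod 4) is itself a sum of two squares; find a² by testing p − a² for a perfect square:
  13: 13 − 1² = 12, 13 − 2² = 9 = 3² ⇒ 13 = 2² + 3².
  29: 29 − 1² = 28, 29 − 2² = 25 = 5² ⇒ 29 = 2² + 5².
  Combine using the Brahmagupta–Fibonacci identity (a² + b²)(c² + d²) = (ac − bd)² + (ad + bc)² = (ac + bd)² + (ad − bc)²:
  13 · 29 = 377: from (2² + 3²)(2² + 5²), take (2·2 − 3·5, 2·5 + 3·2) = (4 − 15, 10 + 6) = (-11, 16); dropping signs (only squares matter) gives (11, 16); check 11² + 16² = 121 + 256 = 377 ✓.
  Scale by k = 3: (3·11, 3·16) = (33, 48).
Step 4: Order so x ≤ y and verify: 33² + 48² = 1089 + 2304 = 3393 = n. ✓

n = 3393 = 33² + 48² (one valid representation with x ≤ y).


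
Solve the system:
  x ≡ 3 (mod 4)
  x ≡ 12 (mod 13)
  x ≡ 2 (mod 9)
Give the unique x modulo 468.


Moduli 4, 13, 9 are pairwise coprime; by CRT there is a unique solution modulo M = 4 · 13 · 9 = 468.
Solve pairwise, accumulating the modulus:
  Start with x ≡ 3 (mod 4).
  Combine with x ≡ 12 (mod 13): since gcd(4, 13) = 1, we get a unique residue mod 52.
    Write x = 3 + 4·t and substitute into x ≡ 12 (mod 13): 4·t ≡ 12 − 3 = 9 (mod 13).
    The inverse of 4 mod 13 is 10 (since 4·10 = 40 = 3·13 + 1), so t ≡ 10·9 = 90 ≡ 12 (mod 13).
    Then x = 3 + 4·12 = 51, valid modulo lcm(4, 13) = 52: x ≡ 51 (mod 52).
  Combine with x ≡ 2 (mod 9): since gcd(52, 9) = 1, we get a unique residue mod 468.
    Write x = 51 + 52·t and substitute into x ≡ 2 (mod 9): 52·t ≡ 2 − 51 = -49 (mod 9).
    Reduce coefficients mod 9: 7·t ≡ 5 (mod 9).
    The inverse of 7 mod 9 is 4 (since 7·4 = 28 = 3·9 + 1), so t ≡ 4·5 = 20 ≡ 2 (mod 9).
    Then x = 51 + 52·2 = 155, valid modulo lcm(52, 9) = 468: x ≡ 155 (mod 468).
Verify: 155 mod 4 = 3 ✓, 155 mod 13 = 12 ✓, 155 mod 9 = 2 ✓.

x ≡ 155 (mod 468).


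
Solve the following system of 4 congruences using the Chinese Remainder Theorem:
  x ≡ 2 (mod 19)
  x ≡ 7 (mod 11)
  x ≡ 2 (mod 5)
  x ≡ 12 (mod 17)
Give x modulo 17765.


Product of moduli M = 19 · 11 · 5 · 17 = 17765.
Merge one congruence at a time:
  Start: x ≡ 2 (mod 19).
  Combine with x ≡ 7 (mod 11); new modulus lcm = 209.
    Write x = 2 + 19·t and substitute into x ≡ 7 (mod 11): 19·t ≡ 7 − 2 = 5 (mod 11).
    Reduce coefficients mod 11: 8·t ≡ 5 (mod 11).
    The inverse of 8 mod 11 is 7 (since 8·7 = 56 = 5·11 + 1), so t ≡ 7·5 = 35 ≡ 2 (mod 11).
    Then x = 2 + 19·2 = 40, valid modulo lcm(19, 11) = 209: x ≡ 40 (mod 209).
  Combine with x ≡ 2 (mod 5); new modulus lcm = 1045.
    Write x = 40 + 209·t and substitute into x ≡ 2 (mod 5): 209·t ≡ 2 − 40 = -38 (mod 5).
    Reduce coefficients mod 5: 4·t ≡ 2 (mod 5).
    The inverse of 4 mod 5 is 4 (since 4·4 = 16 = 3·5 + 1), so t ≡ 4·2 = 8 ≡ 3 (mod 5).
    Then x = 40 + 209·3 = 667, valid modulo lcm(209, 5) = 1045: x ≡ 667 (mod 1045).
  Combine with x ≡ 12 (mod 17); new modulus lcm = 17765.
    Write x = 667 + 1045·t and substitute into x ≡ 12 (mod 17): 1045·t ≡ 12 − 667 = -655 (mod 17).
    Reduce coefficients mod 17: 8·t ≡ 8 (mod 17).
    The inverse of 8 mod 17 is 15 (since 8·15 = 120 = 7·17 + 1), so t ≡ 15·8 = 120 ≡ 1 (mod 17).
    Then x = 667 + 1045·1 = 1712, valid modulo lcm(1045, 17) = 17765: x ≡ 1712 (mod 17765).
Verify against each original: 1712 mod 19 = 2, 1712 mod 11 = 7, 1712 mod 5 = 2, 1712 mod 17 = 12.

x ≡ 1712 (mod 17765).


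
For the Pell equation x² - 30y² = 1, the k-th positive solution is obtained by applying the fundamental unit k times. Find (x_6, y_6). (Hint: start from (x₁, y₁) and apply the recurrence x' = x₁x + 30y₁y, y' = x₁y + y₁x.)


Step 1: Find the fundamental solution (x₁, y₁) of x² - 30y² = 1.
  Expand √30 as a continued fraction. a₀ = ⌊√30⌋ = 5; iterate m_{k+1} = d_k·a_k − m_k, d_{k+1} = (30 − m_{k+1}²)/d_k, a_{k+1} = ⌊(a₀ + m_{k+1})/d_{k+1}⌋ (starting m₀ = 0, d₀ = 1), with convergents p_k = a_k·p_{k-1} + p_{k-2}, q_k = a_k·q_{k-1} + q_{k-2} (p₋₁ = 1, q₋₁ = 0):
  k = 0: a₀ = 5; p₀/q₀ = 5/1; p₀² − 30·q₀² = 25 − 30 = -5.
  k = 1: m = 5, d = 5, a = ⌊(5 + 5)/5⌋ = 2; p/q = (2·5 + 1)/(2·1 + 0) = 11/2; p² − 30·q² = 121 − 120 = 1.
  The first convergent with p² − 30·q² = 1 gives the fundamental solution (x₁, y₁) = (11, 2).
Step 2: Apply the recurrence (x_{n+1}, y_{n+1}) = (x₁x_n + 30y₁y_n, x₁y_n + y₁x_n) repeatedly.
  From (x_1, y_1) = (11, 2): x_2 = 11·11 + 30·2·2 = 241; y_2 = 11·2 + 2·11 = 44.
  From (x_2, y_2) = (241, 44): x_3 = 11·241 + 30·2·44 = 5291; y_3 = 11·44 + 2·241 = 966.
  From (x_3, y_3) = (5291, 966): x_4 = 11·5291 + 30·2·966 = 116161; y_4 = 11·966 + 2·5291 = 21208.
  From (x_4, y_4) = (116161, 21208): x_5 = 11·116161 + 30·2·21208 = 2550251; y_5 = 11·21208 + 2·116161 = 465610.
  From (x_5, y_5) = (2550251, 465610): x_6 = 11·2550251 + 30·2·465610 = 55989361; y_6 = 11·465610 + 2·2550251 = 10222212.
Step 3: Verify x_6² - 30·y_6² = 3134808545188321 - 3134808545188320 = 1 (should be 1). ✓

(x_1, y_1) = (11, 2); (x_6, y_6) = (55989361, 10222212).


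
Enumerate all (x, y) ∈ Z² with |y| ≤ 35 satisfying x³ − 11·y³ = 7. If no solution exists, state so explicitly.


The equation is x³ - 11y³ = 7. For fixed y, x³ = 11·y³ + 7, so a solution requires the RHS to be a perfect cube.
Strategy: iterate y from -35 to 35, compute RHS = 11·y³ + 7, and check whether it is a (positive or negative) perfect cube.
Check small values of y:
  y = 0: RHS = 7 is not a perfect cube.
  y = 1: RHS = 18 is not a perfect cube.
  y = -1: RHS = -4 is not a perfect cube.
  y = 2: RHS = 95 is not a perfect cube.
  y = -2: RHS = -81 is not a perfect cube.
  y = 3: RHS = 304 is not a perfect cube.
  y = -3: RHS = -290 is not a perfect cube.
Continuing the search up to |y| = 35 finds no solutions either.
No (x, y) in the scanned range satisfies the equation.

No integer solutions with |y| ≤ 35.


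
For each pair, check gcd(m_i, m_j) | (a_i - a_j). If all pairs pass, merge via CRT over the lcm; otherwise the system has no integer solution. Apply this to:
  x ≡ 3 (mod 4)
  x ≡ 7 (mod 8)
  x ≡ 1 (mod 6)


Moduli 4, 8, 6 are not pairwise coprime, so CRT works modulo lcm(m_i) when all pairwise compatibility conditions hold.
Pairwise compatibility: gcd(m_i, m_j) must divide a_i - a_j for every pair.
Merge one congruence at a time:
  Start: x ≡ 3 (mod 4).
  Combine with x ≡ 7 (mod 8): gcd(4, 8) = 4; 7 - 3 = 4, which IS divisible by 4, so compatible.
    Write x = 3 + 4·t and substitute into x ≡ 7 (mod 8): 4·t ≡ 7 − 3 = 4 (mod 8).
    Divide the congruence (and modulus) by g = 4: 1·t ≡ 1 (mod 2).
    So t ≡ 1 (mod 2).
    Then x = 3 + 4·1 = 7, valid modulo lcm(4, 8) = 8: x ≡ 7 (mod 8).
  Combine with x ≡ 1 (mod 6): gcd(8, 6) = 2; 1 - 7 = -6, which IS divisible by 2, so compatible.
    Write x = 7 + 8·t and substitute into x ≡ 1 (mod 6): 8·t ≡ 1 − 7 = -6 (mod 6).
    Divide the congruence (and modulus) by g = 2: 4·t ≡ -3 (mod 3).
    Reduce coefficients mod 3: 1·t ≡ 0 (mod 3).
    So t ≡ 0 (mod 3).
    Then x = 7 + 8·0 = 7, valid modulo lcm(8, 6) = 24: x ≡ 7 (mod 24).
Verify: 7 mod 4 = 3, 7 mod 8 = 7, 7 mod 6 = 1.

x ≡ 7 (mod 24).


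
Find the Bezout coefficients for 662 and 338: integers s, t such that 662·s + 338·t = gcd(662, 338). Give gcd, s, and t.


Euclidean algorithm on (662, 338) — divide until remainder is 0:
  662 = 1 · 338 + 324
  338 = 1 · 324 + 14
  324 = 23 · 14 + 2
  14 = 7 · 2 + 0
gcd(662, 338) = 2.
Track Bezout coefficients alongside the remainders: start with r₀ = 662 = a·1 + b·0 (s = 1, t = 0) and r₁ = 338 = a·0 + b·1 (s = 0, t = 1); each new remainder r_{k+1} = r_{k-1} − q_k·r_k inherits s_{k+1} = s_{k-1} − q_k·s_k, t_{k+1} = t_{k-1} − q_k·t_k, so r_k = a·s_k + b·t_k at every step:
  q = 1: r = 324, s = 1 − 1·0 = 1, t = 0 − 1·1 = -1  (check: 662·1 + 338·(-1) = 324)
  q = 1: r = 14, s = 0 − 1·1 = -1, t = 1 − 1·(-1) = 2  (check: 662·(-1) + 338·2 = 14)
  q = 23: r = 2, s = 1 − 23·(-1) = 24, t = -1 − 23·2 = -47  (check: 662·24 + 338·(-47) = 2)
The row with r = 2 (the gcd) gives the Bezout coefficients s = 24, t = -47.
Result: 662 · (24) + 338 · (-47) = 2.

gcd(662, 338) = 2; s = 24, t = -47 (check: 662·24 + 338·(-47) = 2).


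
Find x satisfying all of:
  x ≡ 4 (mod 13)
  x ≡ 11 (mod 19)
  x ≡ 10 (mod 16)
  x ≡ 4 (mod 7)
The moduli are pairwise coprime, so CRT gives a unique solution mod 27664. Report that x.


Product of moduli M = 13 · 19 · 16 · 7 = 27664.
Merge one congruence at a time:
  Start: x ≡ 4 (mod 13).
  Combine with x ≡ 11 (mod 19); new modulus lcm = 247.
    Write x = 4 + 13·t and substitute into x ≡ 11 (mod 19): 13·t ≡ 11 − 4 = 7 (mod 19).
    The inverse of 13 mod 19 is 3 (since 13·3 = 39 = 2·19 + 1), so t ≡ 3·7 = 21 ≡ 2 (mod 19).
    Then x = 4 + 13·2 = 30, valid modulo lcm(13, 19) = 247: x ≡ 30 (mod 247).
  Combine with x ≡ 10 (mod 16); new modulus lcm = 3952.
    Write x = 30 + 247·t and substitute into x ≡ 10 (mod 16): 247·t ≡ 10 − 30 = -20 (mod 16).
    Reduce coefficients mod 16: 7·t ≡ 12 (mod 16).
    The inverse of 7 mod 16 is 7 (since 7·7 = 49 = 3·16 + 1), so t ≡ 7·12 = 84 ≡ 4 (mod 16).
    Then x = 30 + 247·4 = 1018, valid modulo lcm(247, 16) = 3952: x ≡ 1018 (mod 3952).
  Combine with x ≡ 4 (mod 7); new modulus lcm = 27664.
    Write x = 1018 + 3952·t and substitute into x ≡ 4 (mod 7): 3952·t ≡ 4 − 1018 = -1014 (mod 7).
    Reduce coefficients mod 7: 4·t ≡ 1 (mod 7).
    The inverse of 4 mod 7 is 2 (since 4·2 = 8 = 1·7 + 1), so t ≡ 2·1 = 2 ≡ 2 (mod 7).
    Then x = 1018 + 3952·2 = 8922, valid modulo lcm(3952, 7) = 27664: x ≡ 8922 (mod 27664).
Verify against each original: 8922 mod 13 = 4, 8922 mod 19 = 11, 8922 mod 16 = 10, 8922 mod 7 = 4.

x ≡ 8922 (mod 27664).


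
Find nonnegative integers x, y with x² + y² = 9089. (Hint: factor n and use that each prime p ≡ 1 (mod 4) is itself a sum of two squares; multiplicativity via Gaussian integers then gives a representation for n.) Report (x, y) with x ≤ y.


Step 1: Factor n = 9089 = 61 · 149.
Step 2: Check the mod-4 condition on each prime factor: 61 ≡ 1 (mod 4), exponent 1; 149 ≡ 1 (mod 4), exponent 1.
All primes ≡ 3 (mod 4) appear to even exponent (or don't appear), so by the two-squares theorem n IS expressible as a sum of two squares.
Step 3: Build a representation. Here n = 61 · 149 is a product of primes ≡ 1 (mod 4). Each prime p ≡ 1 (mod 4) is itself a sum of two squares; find a² by testing p − a² for a perfect square:
  61: 61 − 1² = 60, 61 − 2² = 57, 61 − 3² = 52, 61 − 4² = 45, 61 − 5² = 36 = 6² ⇒ 61 = 5² + 6².
  149: 149 − 1² = 148, 149 − 2² = 145, 149 − 3² = 140, 149 − 4² = 133, 149 − 5² = 124, 149 − 6² = 113, 149 − 7² = 100 = 10² ⇒ 149 = 7² + 10².
  Combine using the Brahmagupta–Fibonacci identity (a² + b²)(c² + d²) = (ac − bd)² + (ad + bc)² = (ac + bd)² + (ad − bc)²:
  61 · 149 = 9089: from (5² + 6²)(7² + 10²), take (5·7 − 6·10, 5·10 + 6·7) = (35 − 60, 50 + 42) = (-25, 92); dropping signs (only squares matter) gives (25, 92); check 25² + 92² = 625 + 8464 = 9089 ✓.
Step 4: Order so x ≤ y and verify: 25² + 92² = 625 + 8464 = 9089 = n. ✓

n = 9089 = 25² + 92² (one valid representation with x ≤ y).


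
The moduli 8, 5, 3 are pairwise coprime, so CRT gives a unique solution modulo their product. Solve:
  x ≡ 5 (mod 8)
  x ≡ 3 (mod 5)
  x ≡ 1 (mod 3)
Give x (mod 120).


Moduli 8, 5, 3 are pairwise coprime; by CRT there is a unique solution modulo M = 8 · 5 · 3 = 120.
Solve pairwise, accumulating the modulus:
  Start with x ≡ 5 (mod 8).
  Combine with x ≡ 3 (mod 5): since gcd(8, 5) = 1, we get a unique residue mod 40.
    Write x = 5 + 8·t and substitute into x ≡ 3 (mod 5): 8·t ≡ 3 − 5 = -2 (mod 5).
    Reduce coefficients mod 5: 3·t ≡ 3 (mod 5).
    The inverse of 3 mod 5 is 2 (since 3·2 = 6 = 1·5 + 1), so t ≡ 2·3 = 6 ≡ 1 (mod 5).
    Then x = 5 + 8·1 = 13, valid modulo lcm(8, 5) = 40: x ≡ 13 (mod 40).
  Combine with x ≡ 1 (mod 3): since gcd(40, 3) = 1, we get a unique residue mod 120.
    Write x = 13 + 40·t and substitute into x ≡ 1 (mod 3): 40·t ≡ 1 − 13 = -12 (mod 3).
    Reduce coefficients mod 3: 1·t ≡ 0 (mod 3).
    So t ≡ 0 (mod 3).
    Then x = 13 + 40·0 = 13, valid modulo lcm(40, 3) = 120: x ≡ 13 (mod 120).
Verify: 13 mod 8 = 5 ✓, 13 mod 5 = 3 ✓, 13 mod 3 = 1 ✓.

x ≡ 13 (mod 120).


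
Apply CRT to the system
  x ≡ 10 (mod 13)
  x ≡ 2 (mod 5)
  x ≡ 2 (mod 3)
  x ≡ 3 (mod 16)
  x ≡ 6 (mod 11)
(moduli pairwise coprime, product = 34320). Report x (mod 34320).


Product of moduli M = 13 · 5 · 3 · 16 · 11 = 34320.
Merge one congruence at a time:
  Start: x ≡ 10 (mod 13).
  Combine with x ≡ 2 (mod 5); new modulus lcm = 65.
    Write x = 10 + 13·t and substitute into x ≡ 2 (mod 5): 13·t ≡ 2 − 10 = -8 (mod 5).
    Reduce coefficients mod 5: 3·t ≡ 2 (mod 5).
    The inverse of 3 mod 5 is 2 (since 3·2 = 6 = 1·5 + 1), so t ≡ 2·2 = 4 ≡ 4 (mod 5).
    Then x = 10 + 13·4 = 62, valid modulo lcm(13, 5) = 65: x ≡ 62 (mod 65).
  Combine with x ≡ 2 (mod 3); new modulus lcm = 195.
    Write x = 62 + 65·t and substitute into x ≡ 2 (mod 3): 65·t ≡ 2 − 62 = -60 (mod 3).
    Reduce coefficients mod 3: 2·t ≡ 0 (mod 3).
    The inverse of 2 mod 3 is 2 (since 2·2 = 4 = 1·3 + 1), so t ≡ 2·0 = 0 ≡ 0 (mod 3).
    Then x = 62 + 65·0 = 62, valid modulo lcm(65, 3) = 195: x ≡ 62 (mod 195).
  Combine with x ≡ 3 (mod 16); new modulus lcm = 3120.
    Write x = 62 + 195·t and substitute into x ≡ 3 (mod 16): 195·t ≡ 3 − 62 = -59 (mod 16).
    Reduce coefficients mod 16: 3·t ≡ 5 (mod 16).
    The inverse of 3 mod 16 is 11 (since 3·11 = 33 = 2·16 + 1), so t ≡ 11·5 = 55 ≡ 7 (mod 16).
    Then x = 62 + 195·7 = 1427, valid modulo lcm(195, 16) = 3120: x ≡ 1427 (mod 3120).
  Combine with x ≡ 6 (mod 11); new modulus lcm = 34320.
    Write x = 1427 + 3120·t and substitute into x ≡ 6 (mod 11): 3120·t ≡ 6 − 1427 = -1421 (mod 11).
    Reduce coefficients mod 11: 7·t ≡ 9 (mod 11).
    The inverse of 7 mod 11 is 8 (since 7·8 = 56 = 5·11 + 1), so t ≡ 8·9 = 72 ≡ 6 (mod 11).
    Then x = 1427 + 3120·6 = 20147, valid modulo lcm(3120, 11) = 34320: x ≡ 20147 (mod 34320).
Verify against each original: 20147 mod 13 = 10, 20147 mod 5 = 2, 20147 mod 3 = 2, 20147 mod 16 = 3, 20147 mod 11 = 6.

x ≡ 20147 (mod 34320).


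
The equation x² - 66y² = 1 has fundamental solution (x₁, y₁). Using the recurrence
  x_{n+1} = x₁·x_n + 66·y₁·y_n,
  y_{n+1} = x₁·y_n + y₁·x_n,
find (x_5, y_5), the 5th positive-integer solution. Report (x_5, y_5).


Step 1: Find the fundamental solution (x₁, y₁) of x² - 66y² = 1.
  Expand √66 as a continued fraction. a₀ = ⌊√66⌋ = 8; iterate m_{k+1} = d_k·a_k − m_k, d_{k+1} = (66 − m_{k+1}²)/d_k, a_{k+1} = ⌊(a₀ + m_{k+1})/d_{k+1}⌋ (starting m₀ = 0, d₀ = 1), with convergents p_k = a_k·p_{k-1} + p_{k-2}, q_k = a_k·q_{k-1} + q_{k-2} (p₋₁ = 1, q₋₁ = 0):
  k = 0: a₀ = 8; p₀/q₀ = 8/1; p₀² − 66·q₀² = 64 − 66 = -2.
  k = 1: m = 8, d = 2, a = ⌊(8 + 8)/2⌋ = 8; p/q = (8·8 + 1)/(8·1 + 0) = 65/8; p² − 66·q² = 4225 − 4224 = 1.
  The first convergent with p² − 66·q² = 1 gives the fundamental solution (x₁, y₁) = (65, 8).
Step 2: Apply the recurrence (x_{n+1}, y_{n+1}) = (x₁x_n + 66y₁y_n, x₁y_n + y₁x_n) repeatedly.
  From (x_1, y_1) = (65, 8): x_2 = 65·65 + 66·8·8 = 8449; y_2 = 65·8 + 8·65 = 1040.
  From (x_2, y_2) = (8449, 1040): x_3 = 65·8449 + 66·8·1040 = 1098305; y_3 = 65·1040 + 8·8449 = 135192.
  From (x_3, y_3) = (1098305, 135192): x_4 = 65·1098305 + 66·8·135192 = 142771201; y_4 = 65·135192 + 8·1098305 = 17573920.
  From (x_4, y_4) = (142771201, 17573920): x_5 = 65·142771201 + 66·8·17573920 = 18559157825; y_5 = 65·17573920 + 8·142771201 = 2284474408.
Step 3: Verify x_5² - 66·y_5² = 344442339173258730625 - 344442339173258730624 = 1 (should be 1). ✓

(x_1, y_1) = (65, 8); (x_5, y_5) = (18559157825, 2284474408).


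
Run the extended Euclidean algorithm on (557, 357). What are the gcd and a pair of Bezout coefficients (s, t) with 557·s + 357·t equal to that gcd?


Euclidean algorithm on (557, 357) — divide until remainder is 0:
  557 = 1 · 357 + 200
  357 = 1 · 200 + 157
  200 = 1 · 157 + 43
  157 = 3 · 43 + 28
  43 = 1 · 28 + 15
  28 = 1 · 15 + 13
  15 = 1 · 13 + 2
  13 = 6 · 2 + 1
  2 = 2 · 1 + 0
gcd(557, 357) = 1.
Track Bezout coefficients alongside the remainders: start with r₀ = 557 = a·1 + b·0 (s = 1, t = 0) and r₁ = 357 = a·0 + b·1 (s = 0, t = 1); each new remainder r_{k+1} = r_{k-1} − q_k·r_k inherits s_{k+1} = s_{k-1} − q_k·s_k, t_{k+1} = t_{k-1} − q_k·t_k, so r_k = a·s_k + b·t_k at every step:
  q = 1: r = 200, s = 1 − 1·0 = 1, t = 0 − 1·1 = -1  (check: 557·1 + 357·(-1) = 200)
  q = 1: r = 157, s = 0 − 1·1 = -1, t = 1 − 1·(-1) = 2  (check: 557·(-1) + 357·2 = 157)
  q = 1: r = 43, s = 1 − 1·(-1) = 2, t = -1 − 1·2 = -3  (check: 557·2 + 357·(-3) = 43)
  q = 3: r = 28, s = -1 − 3·2 = -7, t = 2 − 3·(-3) = 11  (check: 557·(-7) + 357·11 = 28)
  q = 1: r = 15, s = 2 − 1·(-7) = 9, t = -3 − 1·11 = -14  (check: 557·9 + 357·(-14) = 15)
  q = 1: r = 13, s = -7 − 1·9 = -16, t = 11 − 1·(-14) = 25  (check: 557·(-16) + 357·25 = 13)
  q = 1: r = 2, s = 9 − 1·(-16) = 25, t = -14 − 1·25 = -39  (check: 557·25 + 357·(-39) = 2)
  q = 6: r = 1, s = -16 − 6·25 = -166, t = 25 − 6·(-39) = 259  (check: 557·(-166) + 357·259 = 1)
The row with r = 1 (the gcd) gives the Bezout coefficients s = -166, t = 259.
Result: 557 · (-166) + 357 · (259) = 1.

gcd(557, 357) = 1; s = -166, t = 259 (check: 557·(-166) + 357·259 = 1).


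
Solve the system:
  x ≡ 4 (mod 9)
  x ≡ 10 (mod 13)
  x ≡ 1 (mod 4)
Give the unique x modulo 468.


Moduli 9, 13, 4 are pairwise coprime; by CRT there is a unique solution modulo M = 9 · 13 · 4 = 468.
Solve pairwise, accumulating the modulus:
  Start with x ≡ 4 (mod 9).
  Combine with x ≡ 10 (mod 13): since gcd(9, 13) = 1, we get a unique residue mod 117.
    Write x = 4 + 9·t and substitute into x ≡ 10 (mod 13): 9·t ≡ 10 − 4 = 6 (mod 13).
    The inverse of 9 mod 13 is 3 (since 9·3 = 27 = 2·13 + 1), so t ≡ 3·6 = 18 ≡ 5 (mod 13).
    Then x = 4 + 9·5 = 49, valid modulo lcm(9, 13) = 117: x ≡ 49 (mod 117).
  Combine with x ≡ 1 (mod 4): since gcd(117, 4) = 1, we get a unique residue mod 468.
    Write x = 49 + 117·t and substitute into x ≡ 1 (mod 4): 117·t ≡ 1 − 49 = -48 (mod 4).
    Reduce coefficients mod 4: 1·t ≡ 0 (mod 4).
    So t ≡ 0 (mod 4).
    Then x = 49 + 117·0 = 49, valid modulo lcm(117, 4) = 468: x ≡ 49 (mod 468).
Verify: 49 mod 9 = 4 ✓, 49 mod 13 = 10 ✓, 49 mod 4 = 1 ✓.

x ≡ 49 (mod 468).


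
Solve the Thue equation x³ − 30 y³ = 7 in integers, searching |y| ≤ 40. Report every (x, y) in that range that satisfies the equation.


The equation is x³ - 30y³ = 7. For fixed y, x³ = 30·y³ + 7, so a solution requires the RHS to be a perfect cube.
Strategy: iterate y from -40 to 40, compute RHS = 30·y³ + 7, and check whether it is a (positive or negative) perfect cube.
Check small values of y:
  y = 0: RHS = 7 is not a perfect cube.
  y = 1: RHS = 37 is not a perfect cube.
  y = -1: RHS = -23 is not a perfect cube.
  y = 2: RHS = 247 is not a perfect cube.
  y = -2: RHS = -233 is not a perfect cube.
  y = 3: RHS = 817 is not a perfect cube.
  y = -3: RHS = -803 is not a perfect cube.
Continuing the search up to |y| = 40 finds no solutions either.
No (x, y) in the scanned range satisfies the equation.

No integer solutions with |y| ≤ 40.


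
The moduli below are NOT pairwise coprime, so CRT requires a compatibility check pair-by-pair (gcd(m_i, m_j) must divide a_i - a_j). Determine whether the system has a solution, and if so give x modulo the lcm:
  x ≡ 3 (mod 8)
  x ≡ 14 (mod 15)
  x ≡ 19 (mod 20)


Moduli 8, 15, 20 are not pairwise coprime, so CRT works modulo lcm(m_i) when all pairwise compatibility conditions hold.
Pairwise compatibility: gcd(m_i, m_j) must divide a_i - a_j for every pair.
Merge one congruence at a time:
  Start: x ≡ 3 (mod 8).
  Combine with x ≡ 14 (mod 15): gcd(8, 15) = 1; 14 - 3 = 11, which IS divisible by 1, so compatible.
    Write x = 3 + 8·t and substitute into x ≡ 14 (mod 15): 8·t ≡ 14 − 3 = 11 (mod 15).
    The inverse of 8 mod 15 is 2 (since 8·2 = 16 = 1·15 + 1), so t ≡ 2·11 = 22 ≡ 7 (mod 15).
    Then x = 3 + 8·7 = 59, valid modulo lcm(8, 15) = 120: x ≡ 59 (mod 120).
  Combine with x ≡ 19 (mod 20): gcd(120, 20) = 20; 19 - 59 = -40, which IS divisible by 20, so compatible.
    Write x = 59 + 120·t and substitute into x ≡ 19 (mod 20): 120·t ≡ 19 − 59 = -40 (mod 20).
    Divide the congruence (and modulus) by g = 20: 6·t ≡ -2 (mod 1).
    Modulo 1 every t works; take t = 0.
    Then x = 59 + 120·0 = 59, valid modulo lcm(120, 20) = 120: x ≡ 59 (mod 120).
Verify: 59 mod 8 = 3, 59 mod 15 = 14, 59 mod 20 = 19.

x ≡ 59 (mod 120).


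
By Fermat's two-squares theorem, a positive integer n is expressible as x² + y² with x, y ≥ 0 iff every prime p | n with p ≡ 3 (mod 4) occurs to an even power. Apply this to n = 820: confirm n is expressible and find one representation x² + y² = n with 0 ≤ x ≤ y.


Step 1: Factor n = 820 = 2^2 · 5 · 41.
Step 2: Check the mod-4 condition on each prime factor: 2 = 2 (special); 5 ≡ 1 (mod 4), exponent 1; 41 ≡ 1 (mod 4), exponent 1.
All primes ≡ 3 (mod 4) appear to even exponent (or don't appear), so by the two-squares theorem n IS expressible as a sum of two squares.
Step 3: Build a representation. Group n = k² · m with k = 2 and m = 5 · 41 = 205 (a product of primes ≡ 1 (mod 4)); a representation of m scales to one of n via (k·x)² + (k·y)² = k²(x² + y²). Each prime p ≡ 1 (mod 4) is itself a sum of two squares; find a² by testing p − a² for a perfect square:
  5: 5 − 1² = 4 = 2² ⇒ 5 = 1² + 2².
  41: 41 − 1² = 40, 41 − 2² = 37, 41 − 3² = 32, 41 − 4² = 25 = 5² ⇒ 41 = 4² + 5².
  Combine using the Brahmagupta–Fibonacci identity (a² + b²)(c² + d²) = (ac − bd)² + (ad + bc)² = (ac + bd)² + (ad − bc)²:
  5 · 41 = 205: from (1² + 2²)(4² + 5²), take (1·4 − 2·5, 1·5 + 2·4) = (4 − 10, 5 + 8) = (-6, 13); dropping signs (only squares matter) gives (6, 13); check 6² + 13² = 36 + 169 = 205 ✓.
  Scale by k = 2: (2·6, 2·13) = (12, 26).
Step 4: Order so x ≤ y and verify: 12² + 26² = 144 + 676 = 820 = n. ✓

n = 820 = 12² + 26² (one valid representation with x ≤ y).


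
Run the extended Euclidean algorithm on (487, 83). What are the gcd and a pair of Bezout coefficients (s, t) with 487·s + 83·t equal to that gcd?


Euclidean algorithm on (487, 83) — divide until remainder is 0:
  487 = 5 · 83 + 72
  83 = 1 · 72 + 11
  72 = 6 · 11 + 6
  11 = 1 · 6 + 5
  6 = 1 · 5 + 1
  5 = 5 · 1 + 0
gcd(487, 83) = 1.
Track Bezout coefficients alongside the remainders: start with r₀ = 487 = a·1 + b·0 (s = 1, t = 0) and r₁ = 83 = a·0 + b·1 (s = 0, t = 1); each new remainder r_{k+1} = r_{k-1} − q_k·r_k inherits s_{k+1} = s_{k-1} − q_k·s_k, t_{k+1} = t_{k-1} − q_k·t_k, so r_k = a·s_k + b·t_k at every step:
  q = 5: r = 72, s = 1 − 5·0 = 1, t = 0 − 5·1 = -5  (check: 487·1 + 83·(-5) = 72)
  q = 1: r = 11, s = 0 − 1·1 = -1, t = 1 − 1·(-5) = 6  (check: 487·(-1) + 83·6 = 11)
  q = 6: r = 6, s = 1 − 6·(-1) = 7, t = -5 − 6·6 = -41  (check: 487·7 + 83·(-41) = 6)
  q = 1: r = 5, s = -1 − 1·7 = -8, t = 6 − 1·(-41) = 47  (check: 487·(-8) + 83·47 = 5)
  q = 1: r = 1, s = 7 − 1·(-8) = 15, t = -41 − 1·47 = -88  (check: 487·15 + 83·(-88) = 1)
The row with r = 1 (the gcd) gives the Bezout coefficients s = 15, t = -88.
Result: 487 · (15) + 83 · (-88) = 1.

gcd(487, 83) = 1; s = 15, t = -88 (check: 487·15 + 83·(-88) = 1).


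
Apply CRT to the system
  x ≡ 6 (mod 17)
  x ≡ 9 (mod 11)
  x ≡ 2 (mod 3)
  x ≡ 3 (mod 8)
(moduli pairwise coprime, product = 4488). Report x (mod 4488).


Product of moduli M = 17 · 11 · 3 · 8 = 4488.
Merge one congruence at a time:
  Start: x ≡ 6 (mod 17).
  Combine with x ≡ 9 (mod 11); new modulus lcm = 187.
    Write x = 6 + 17·t and substitute into x ≡ 9 (mod 11): 17·t ≡ 9 − 6 = 3 (mod 11).
    Reduce coefficients mod 11: 6·t ≡ 3 (mod 11).
    The inverse of 6 mod 11 is 2 (since 6·2 = 12 = 1·11 + 1), so t ≡ 2·3 = 6 ≡ 6 (mod 11).
    Then x = 6 + 17·6 = 108, valid modulo lcm(17, 11) = 187: x ≡ 108 (mod 187).
  Combine with x ≡ 2 (mod 3); new modulus lcm = 561.
    Write x = 108 + 187·t and substitute into x ≡ 2 (mod 3): 187·t ≡ 2 − 108 = -106 (mod 3).
    Reduce coefficients mod 3: 1·t ≡ 2 (mod 3).
    So t ≡ 2 (mod 3).
    Then x = 108 + 187·2 = 482, valid modulo lcm(187, 3) = 561: x ≡ 482 (mod 561).
  Combine with x ≡ 3 (mod 8); new modulus lcm = 4488.
    Write x = 482 + 561·t and substitute into x ≡ 3 (mod 8): 561·t ≡ 3 − 482 = -479 (mod 8).
    Reduce coefficients mod 8: 1·t ≡ 1 (mod 8).
    So t ≡ 1 (mod 8).
    Then x = 482 + 561·1 = 1043, valid modulo lcm(561, 8) = 4488: x ≡ 1043 (mod 4488).
Verify against each original: 1043 mod 17 = 6, 1043 mod 11 = 9, 1043 mod 3 = 2, 1043 mod 8 = 3.

x ≡ 1043 (mod 4488).
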